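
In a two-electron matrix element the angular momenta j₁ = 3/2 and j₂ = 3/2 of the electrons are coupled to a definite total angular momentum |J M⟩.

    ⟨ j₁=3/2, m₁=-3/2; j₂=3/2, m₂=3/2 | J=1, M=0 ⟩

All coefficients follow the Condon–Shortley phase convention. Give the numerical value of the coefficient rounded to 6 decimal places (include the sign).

j₁+j₂−J=2  J+j₁−j₂=1  J−j₁+j₂=1  j₁+j₂+J+1=5
(j₁±m₁, j₂±m₂, J±M) = (0,3,3,0,1,1)
P² = 9/5
sum k=2..2:
  [2] +1/2 = 1/2
S = 1/2
C² = P²·S² = 9/20 ; C = +0.670820

+√(9/20) ≈ +0.670820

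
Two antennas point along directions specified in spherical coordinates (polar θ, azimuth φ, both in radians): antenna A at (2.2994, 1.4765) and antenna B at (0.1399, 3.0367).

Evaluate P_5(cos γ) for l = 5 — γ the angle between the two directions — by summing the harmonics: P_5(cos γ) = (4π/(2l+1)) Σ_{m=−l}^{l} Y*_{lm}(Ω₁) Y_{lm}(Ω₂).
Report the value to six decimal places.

0.288146

Addition theorem: P_5(cos γ) = (4π/11) Σ_m Y*_{lm}(Ω₁) Y_{lm}(Ω₂), m = −5…5:
  m=-5: (+0.048741+0.095602i) × (-0.000021-0.000012i) = +0.000000-0.000003i  (running Σ = +0.000000-0.000003i)
  m=-4: (-0.281546+0.111535i) × (+0.000502+0.000224i) = -0.000166-0.000007i  (running Σ = -0.000166-0.000010i)
  m=-3: (-0.119916-0.412529i) × (-0.006979-0.002272i) = -0.000100+0.003152i  (running Σ = -0.000266+0.003142i)
  m=-2: (+0.203608-0.038861i) × (+0.061972+0.013195i) = +0.013131+0.000278i  (running Σ = +0.012864+0.003420i)
  m=-1: (-0.024283-0.256758i) × (-0.331498-0.034900i) = -0.000911+0.085962i  (running Σ = +0.011953+0.089383i)
  m=0: (+0.284295-0.000000i) × (+0.803117+0.000000i) = +0.228323+0.000000i  (running Σ = +0.240276+0.089383i)
  m=1: (+0.024283-0.256758i) × (+0.331498-0.034900i) = -0.000911-0.085962i  (running Σ = +0.239365+0.003420i)
  m=2: (+0.203608+0.038861i) × (+0.061972-0.013195i) = +0.013131-0.000278i  (running Σ = +0.252496+0.003142i)
  m=3: (+0.119916-0.412529i) × (+0.006979-0.002272i) = -0.000100-0.003152i  (running Σ = +0.252396-0.000010i)
  m=4: (-0.281546-0.111535i) × (+0.000502-0.000224i) = -0.000166+0.000007i  (running Σ = +0.252229-0.000003i)
  m=5: (-0.048741+0.095602i) × (+0.000021-0.000012i) = +0.000000+0.000003i  (running Σ = +0.252229-0.000000i)
Total Σ_m = +0.252229-0.000000i. Multiply by 1.142397: +0.288146-0.000000i. P_5(cos γ) = 0.288146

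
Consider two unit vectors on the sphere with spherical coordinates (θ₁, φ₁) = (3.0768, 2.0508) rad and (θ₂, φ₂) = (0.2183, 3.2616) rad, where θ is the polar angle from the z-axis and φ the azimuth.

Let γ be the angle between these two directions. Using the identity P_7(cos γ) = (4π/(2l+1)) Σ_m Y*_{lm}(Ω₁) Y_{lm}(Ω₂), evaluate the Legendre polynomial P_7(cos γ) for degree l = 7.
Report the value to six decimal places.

-0.303591

Term-by-term m-sum for l=7 (normalisation 4π/15 = 0.837758):
  [-7]  conj(Y_{7,-7})(Ω₁) = -0.000000+0.000000i ; Y_{7,-7}(Ω₂) = -0.000007+0.000008i ; Δ = -0.000000-0.000000i
  [-6]  conj(Y_{7,-6})(Ω₁) = -0.000000+0.000000i ; Y_{7,-6}(Ω₂) = +0.000142-0.000124i ; Δ = -0.000000+0.000000i
  [-5]  conj(Y_{7,-5})(Ω₁) = -0.000003-0.000004i ; Y_{7,-5}(Ω₂) = -0.001643+0.001124i ; Δ = +0.000000+0.000000i
  [-4]  conj(Y_{7,-4})(Ω₁) = +0.000044-0.000120i ; Y_{7,-4}(Ω₂) = +0.013127-0.006835i ; Δ = -0.000000-0.000002i
  [-3]  conj(Y_{7,-3})(Ω₁) = +0.002354-0.000310i ; Y_{7,-3}(Ω₂) = -0.073617+0.027712i ; Δ = -0.000165+0.000088i
  [-2]  conj(Y_{7,-2})(Ω₁) = +0.017742+0.025343i ; Y_{7,-2}(Ω₂) = +0.278768-0.068224i ; Δ = +0.006675+0.005854i
  [-1]  conj(Y_{7,-1})(Ω₁) = -0.118794+0.228180i ; Y_{7,-1}(Ω₂) = -0.624007+0.075247i ; Δ = +0.056958-0.151325i
  [+0]  conj(Y_{7,0})(Ω₁) = -1.029262-0.000000i ; Y_{7,0}(Ω₂) = +0.475410+0.000000i ; Δ = -0.489322-0.000000i
  [+1]  conj(Y_{7,1})(Ω₁) = +0.118794+0.228180i ; Y_{7,1}(Ω₂) = +0.624007+0.075247i ; Δ = +0.056958+0.151325i
  [+2]  conj(Y_{7,2})(Ω₁) = +0.017742-0.025343i ; Y_{7,2}(Ω₂) = +0.278768+0.068224i ; Δ = +0.006675-0.005854i
  [+3]  conj(Y_{7,3})(Ω₁) = -0.002354-0.000310i ; Y_{7,3}(Ω₂) = +0.073617+0.027712i ; Δ = -0.000165-0.000088i
  [+4]  conj(Y_{7,4})(Ω₁) = +0.000044+0.000120i ; Y_{7,4}(Ω₂) = +0.013127+0.006835i ; Δ = -0.000000+0.000002i
  [+5]  conj(Y_{7,5})(Ω₁) = +0.000003-0.000004i ; Y_{7,5}(Ω₂) = +0.001643+0.001124i ; Δ = +0.000000-0.000000i
  [+6]  conj(Y_{7,6})(Ω₁) = -0.000000-0.000000i ; Y_{7,6}(Ω₂) = +0.000142+0.000124i ; Δ = -0.000000-0.000000i
  [+7]  conj(Y_{7,7})(Ω₁) = +0.000000+0.000000i ; Y_{7,7}(Ω₂) = +0.000007+0.000008i ; Δ = -0.000000+0.000000i
Σ over m = -0.362385+0.000000i; ×(4π/15) → -0.303591+0.000000i. Real part: -0.303591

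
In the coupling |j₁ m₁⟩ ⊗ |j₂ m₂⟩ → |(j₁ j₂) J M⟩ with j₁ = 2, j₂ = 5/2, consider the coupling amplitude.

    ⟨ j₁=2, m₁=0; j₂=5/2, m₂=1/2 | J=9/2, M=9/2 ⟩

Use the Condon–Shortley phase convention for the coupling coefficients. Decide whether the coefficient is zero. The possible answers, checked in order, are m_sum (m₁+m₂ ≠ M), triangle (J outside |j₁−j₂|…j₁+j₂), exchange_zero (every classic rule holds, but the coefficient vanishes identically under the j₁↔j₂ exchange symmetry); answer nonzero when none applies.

m_sum

m-sum: m₁+m₂ = 0+1/2 = 1/2, M = 9/2  ✗ ⇒ coefficient is 0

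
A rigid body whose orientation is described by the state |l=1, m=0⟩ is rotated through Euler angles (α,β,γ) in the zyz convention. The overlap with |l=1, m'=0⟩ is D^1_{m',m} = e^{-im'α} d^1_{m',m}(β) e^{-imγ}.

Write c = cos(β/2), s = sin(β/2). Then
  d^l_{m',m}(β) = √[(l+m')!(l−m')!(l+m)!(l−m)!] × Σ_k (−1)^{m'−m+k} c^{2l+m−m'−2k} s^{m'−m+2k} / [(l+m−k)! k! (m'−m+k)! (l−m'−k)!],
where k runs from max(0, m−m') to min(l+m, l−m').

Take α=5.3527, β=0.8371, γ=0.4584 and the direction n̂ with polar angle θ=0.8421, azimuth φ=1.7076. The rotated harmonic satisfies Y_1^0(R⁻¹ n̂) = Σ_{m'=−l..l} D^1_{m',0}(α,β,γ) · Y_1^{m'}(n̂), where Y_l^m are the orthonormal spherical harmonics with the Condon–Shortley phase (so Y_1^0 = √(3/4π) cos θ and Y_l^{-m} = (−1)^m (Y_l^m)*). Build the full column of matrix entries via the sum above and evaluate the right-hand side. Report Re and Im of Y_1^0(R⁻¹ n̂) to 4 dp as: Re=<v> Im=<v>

Re=-0.0193 Im=0.0000

Need the full column D^1_{m',0} for m'=−1..1 at α=5.3527, β=0.8371, γ=0.4584.
cos(β/2)=0.913679, sin(β/2)=0.406436
d^1_{-1,0}: single k=1 term ⇒ +0.525171;  D = +0.313761-0.421140i
d^1_{0,0}: k∈[0..1] ⇒ +0.834810 -0.165190 = +0.669619;  D = +0.669619+0.000000i
d^1_{1,0}: single k=0 term ⇒ -0.525171;  D = -0.313761-0.421140i
Y_1^{m'}(θ=0.8421,φ=1.7076) and Σ D·Y over m':
  (+0.3138-0.4211i)·(-0.0352-0.2553i)  (+0.6696+0.0000i)·(+0.3254+0.0000i)  (-0.3138-0.4211i)·(+0.0352-0.2553i)
Y_1^0(R⁻¹ n̂) = -0.019264+0.000000i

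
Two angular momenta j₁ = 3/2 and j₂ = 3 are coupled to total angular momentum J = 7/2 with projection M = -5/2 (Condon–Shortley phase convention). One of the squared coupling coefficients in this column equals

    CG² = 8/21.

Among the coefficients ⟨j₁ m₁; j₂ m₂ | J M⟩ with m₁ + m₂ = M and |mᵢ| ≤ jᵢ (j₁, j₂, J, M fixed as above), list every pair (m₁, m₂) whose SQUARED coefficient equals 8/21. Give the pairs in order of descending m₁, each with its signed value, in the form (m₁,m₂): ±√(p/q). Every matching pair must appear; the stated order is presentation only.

Admissible pairs with m₁+m₂ = M = -5/2: (-3/2,-1), (-1/2,-2), (1/2,-3)
  (m₁,m₂)=(1/2,-3): CG² = 8/21, CG = +√(8/21)   ← matches the target
  (m₁,m₂)=(-1/2,-2): CG² = 1/7, CG = +√(1/7)
  (m₁,m₂)=(-3/2,-1): CG² = 10/21, CG = −√(10/21)
Pairs with CG² = 8/21: (1/2,-3): +√(8/21)

(1/2,-3): +√(8/21)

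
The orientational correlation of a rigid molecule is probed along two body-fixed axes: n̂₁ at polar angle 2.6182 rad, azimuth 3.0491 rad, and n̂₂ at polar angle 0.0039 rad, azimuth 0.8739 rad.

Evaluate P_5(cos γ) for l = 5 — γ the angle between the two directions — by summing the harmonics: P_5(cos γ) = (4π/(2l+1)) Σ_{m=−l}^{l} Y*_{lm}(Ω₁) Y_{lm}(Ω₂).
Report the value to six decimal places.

Term-by-term m-sum for l=5 (normalisation 4π/11 = 1.142397):
  term(m=-5) = (-0.000000, -0.000000)   from Y*(Ω₁)=(-0.012957, 0.006460), Y(Ω₂)=(-0.000000, 0.000000)
  term(m=-4) = (0.000000, -0.000000)   from Y*(Ω₁)=(-0.073970, 0.028688), Y(Ω₂)=(-0.000000, 0.000000)
  term(m=-3) = (0.000000, 0.000000)   from Y*(Ω₁)=(-0.238947, 0.068058), Y(Ω₂)=(-0.000000, -0.000000)
  term(m=-2) = (0.000008, 0.000022)   from Y*(Ω₁)=(-0.450760, 0.084348), Y(Ω₂)=(-0.000009, -0.000051)
  term(m=-1) = (-0.002105, 0.003048)   from Y*(Ω₁)=(-0.369109, 0.034238), Y(Ω₂)=(0.006413, -0.007662)
  term(m=+0) = (0.195028, 0.000000)   from Y*(Ω₁)=(0.208476, -0.000000), Y(Ω₂)=(0.935496, 0.000000)
  term(m=+1) = (-0.002105, -0.003048)   from Y*(Ω₁)=(0.369109, 0.034238), Y(Ω₂)=(-0.006413, -0.007662)
  term(m=+2) = (0.000008, -0.000022)   from Y*(Ω₁)=(-0.450760, -0.084348), Y(Ω₂)=(-0.000009, 0.000051)
  term(m=+3) = (0.000000, -0.000000)   from Y*(Ω₁)=(0.238947, 0.068058), Y(Ω₂)=(0.000000, -0.000000)
  term(m=+4) = (0.000000, 0.000000)   from Y*(Ω₁)=(-0.073970, -0.028688), Y(Ω₂)=(-0.000000, -0.000000)
  term(m=+5) = (-0.000000, 0.000000)   from Y*(Ω₁)=(0.012957, 0.006460), Y(Ω₂)=(0.000000, 0.000000)
Accumulated sum (0.190835, 0.000000); after 4π/(2l+1) scaling, (0.218010, 0.000000) ⇒ P_5 = 0.218010

0.218010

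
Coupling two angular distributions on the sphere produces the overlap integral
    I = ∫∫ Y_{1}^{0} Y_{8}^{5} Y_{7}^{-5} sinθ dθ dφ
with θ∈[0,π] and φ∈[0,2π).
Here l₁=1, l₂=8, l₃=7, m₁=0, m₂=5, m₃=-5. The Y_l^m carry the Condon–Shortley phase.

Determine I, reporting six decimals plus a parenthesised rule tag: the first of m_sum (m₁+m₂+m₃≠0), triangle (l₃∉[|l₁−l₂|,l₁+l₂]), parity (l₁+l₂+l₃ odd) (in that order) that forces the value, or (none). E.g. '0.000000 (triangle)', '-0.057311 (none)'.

m-sum 0 ✓  L=16 even ✓  7≤7≤9 ✓
Π(2lᵢ+1) = 3×17×15 = 765
triangle coeff Δ(1,8,7) = 1/2040
Σ_t [1,1]: t=1:−1/25401600 = -1/25401600
(3j)²=8/255 [(1 8 7; 0 0 0)], sign=+1
Σ_t [1,1]: t=1:−1/958003200 = -1/958003200
(3j)²=13/680 [(1 8 7; 0 5 -5)], sign=-1
⇒ 4πI² = 39/85
I = (-1)√(39/85/(4π)) = -0.19108118
No selection rule forces the value: the integral is nonzero (none).

-0.191081 (none)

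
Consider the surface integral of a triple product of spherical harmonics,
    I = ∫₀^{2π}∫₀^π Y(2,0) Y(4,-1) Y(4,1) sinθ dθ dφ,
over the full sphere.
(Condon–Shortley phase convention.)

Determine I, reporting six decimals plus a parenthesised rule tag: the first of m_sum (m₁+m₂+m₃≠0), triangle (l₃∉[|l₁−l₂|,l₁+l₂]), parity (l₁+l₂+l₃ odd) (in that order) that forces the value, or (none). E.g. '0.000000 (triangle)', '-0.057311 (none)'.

m-sum 0 ✓  L=10 even ✓  2≤4≤6 ✓
Π(2lᵢ+1) = 5×9×9 = 405
triangle coeff Δ(2,4,4) = 1/13860
Σ_t [0,2]: t=0:+1/192 t=1:−1/36 t=2:+1/192 = -5/288
(3j)²=20/693 [(2 4 4; 0 0 0)], sign=-1
Σ_t [0,2]: t=0:+1/144 t=1:−1/48 t=2:+1/480 = -17/1440
(3j)²=289/13860 [(2 4 4; 0 -1 1)], sign=+1
⇒ 4πI² = 1445/5929
I = (-1)√(1445/5929/(4π)) = -0.13926381
No selection rule forces the value: the integral is nonzero (none).

-0.139264 (none)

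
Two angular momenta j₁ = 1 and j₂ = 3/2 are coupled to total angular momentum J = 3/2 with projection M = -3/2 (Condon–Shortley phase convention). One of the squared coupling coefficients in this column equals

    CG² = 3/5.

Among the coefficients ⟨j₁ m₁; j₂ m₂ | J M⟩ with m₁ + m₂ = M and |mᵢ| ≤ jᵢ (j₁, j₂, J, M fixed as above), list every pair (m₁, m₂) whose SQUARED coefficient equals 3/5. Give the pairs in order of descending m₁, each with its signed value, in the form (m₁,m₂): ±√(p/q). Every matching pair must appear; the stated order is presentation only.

(0,-3/2): +√(3/5)

Admissible pairs with m₁+m₂ = M = -3/2: (-1,-1/2), (0,-3/2)
  (m₁,m₂)=(0,-3/2): CG² = 3/5, CG = +√(3/5)   ← matches the target
  (m₁,m₂)=(-1,-1/2): CG² = 2/5, CG = −√(2/5)
Pairs with CG² = 3/5: (0,-3/2): +√(3/5)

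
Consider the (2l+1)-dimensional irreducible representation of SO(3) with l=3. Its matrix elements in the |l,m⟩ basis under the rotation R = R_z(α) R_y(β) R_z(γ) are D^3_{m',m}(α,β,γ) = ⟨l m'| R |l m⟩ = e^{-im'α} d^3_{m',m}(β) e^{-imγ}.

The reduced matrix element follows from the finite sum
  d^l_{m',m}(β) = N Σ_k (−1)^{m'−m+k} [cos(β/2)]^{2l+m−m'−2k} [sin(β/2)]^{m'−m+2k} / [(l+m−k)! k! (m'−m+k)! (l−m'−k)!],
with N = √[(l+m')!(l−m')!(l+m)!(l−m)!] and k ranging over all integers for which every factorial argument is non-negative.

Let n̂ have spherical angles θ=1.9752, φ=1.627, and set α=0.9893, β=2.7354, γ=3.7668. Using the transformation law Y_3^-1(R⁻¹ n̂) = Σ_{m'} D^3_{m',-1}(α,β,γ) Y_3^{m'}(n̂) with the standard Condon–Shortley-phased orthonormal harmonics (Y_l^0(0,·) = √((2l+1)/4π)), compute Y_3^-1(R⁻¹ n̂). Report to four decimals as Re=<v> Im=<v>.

Need the full column D^3_{m',-1} for m'=−3..3 at α=0.9893, β=2.7354, γ=3.7668.
cos(β/2)=0.201703, sin(β/2)=0.979447
d^3_{-3,-1}: single k=2 term ⇒ +0.006150;  D = +0.005533+0.002683i
d^3_{-2,-1}: k∈[1..2] ⇒ +0.001034 -0.048765 = -0.047731;  D = -0.040994+0.024450i
d^3_{-1,-1}: k∈[0..2] ⇒ +0.000067 -0.012703 +0.224646 = +0.212011;  D = +0.009264-0.211808i
d^3_{0,-1}: k∈[0..2] ⇒ -0.001133 +0.080129 -0.629806 = -0.550810;  D = +0.446620+0.322370i
d^3_{1,-1}: k∈[0..2] ⇒ +0.009527 -0.299528 +0.882846 = +0.592845;  D = -0.553982+0.211113i
d^3_{2,-1}: k∈[0..1] ⇒ -0.048765 +0.574932 = +0.526167;  D = -0.113492+0.513781i
d^3_{3,-1}: single k=0 term ⇒ +0.145009;  D = +0.101143+0.103912i
Y_3^{m'}(θ=1.9752,φ=1.627) and Σ D·Y over m':
  (+0.0055+0.0027i)·(+0.0544+0.3196i)  (-0.0410+0.0244i)·(+0.3377-0.0381i)  (+0.0093-0.2118i)·(+0.0038+0.0670i)  (+0.4466+0.3224i)·(+0.3268+0.0000i)  (-0.5540+0.2111i)·(-0.0038+0.0670i)  (-0.1135+0.5138i)·(+0.3377+0.0381i)  (+0.1011+0.1039i)·(-0.0544+0.3196i)
Y_3^-1(R⁻¹ n̂) = +0.038047+0.274858i

Re=0.0380 Im=0.2749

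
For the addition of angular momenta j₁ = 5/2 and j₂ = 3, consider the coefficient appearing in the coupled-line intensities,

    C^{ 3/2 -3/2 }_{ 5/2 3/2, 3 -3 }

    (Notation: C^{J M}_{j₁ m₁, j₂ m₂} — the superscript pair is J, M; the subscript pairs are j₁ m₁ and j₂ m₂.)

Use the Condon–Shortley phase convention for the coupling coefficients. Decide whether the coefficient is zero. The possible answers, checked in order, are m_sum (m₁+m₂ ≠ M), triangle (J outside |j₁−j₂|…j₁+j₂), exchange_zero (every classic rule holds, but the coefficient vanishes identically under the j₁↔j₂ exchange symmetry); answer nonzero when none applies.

m-sum: m₁+m₂ = 3/2+(-3) = -3/2, M = -3/2  ✓
triangle: |j₁−j₂| = 1/2 ≤ J = 3/2 ≤ j₁+j₂ = 11/2  ✓
exchange: j₁≠j₂ or m₁≠m₂ — the exchange symmetry imposes no constraint here
value check: CG = +√(3/14) = +0.462910 ≠ 0

nonzero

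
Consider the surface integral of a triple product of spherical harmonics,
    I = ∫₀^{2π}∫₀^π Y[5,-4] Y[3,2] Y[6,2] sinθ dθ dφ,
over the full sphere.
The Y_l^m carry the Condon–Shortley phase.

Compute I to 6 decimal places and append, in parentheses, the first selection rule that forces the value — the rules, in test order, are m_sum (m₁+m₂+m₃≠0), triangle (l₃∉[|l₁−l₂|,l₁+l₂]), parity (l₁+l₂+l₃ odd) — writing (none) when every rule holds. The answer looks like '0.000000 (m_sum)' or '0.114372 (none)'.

-0.139560 (none)

Rules hold: Σm=0, L=14 even, 2≤6≤8.
N = 11·7·13 = 1001
Δ = 2!·8!·4!/15! = 1/675675
Racah Σ t=0..2: t=0:+1/8640 t=1:−1/2304 t=2:+1/8640 = -7/34560
⇒ 3j(5 3 6; 0 0 0)² = 7/429, sgn -1
Racah Σ t=1..2: t=1:−1/967680 t=2:+1/60480 = 1/64512
⇒ 3j(5 3 6; -4 2 2)² = 15/1001, sgn +1
4πI² = N·(3j₀)²·(3jₘ)² = 35/143
I = -1·√(0.244755/4π) = -0.13956004
No selection rule forces the value: the integral is nonzero (none).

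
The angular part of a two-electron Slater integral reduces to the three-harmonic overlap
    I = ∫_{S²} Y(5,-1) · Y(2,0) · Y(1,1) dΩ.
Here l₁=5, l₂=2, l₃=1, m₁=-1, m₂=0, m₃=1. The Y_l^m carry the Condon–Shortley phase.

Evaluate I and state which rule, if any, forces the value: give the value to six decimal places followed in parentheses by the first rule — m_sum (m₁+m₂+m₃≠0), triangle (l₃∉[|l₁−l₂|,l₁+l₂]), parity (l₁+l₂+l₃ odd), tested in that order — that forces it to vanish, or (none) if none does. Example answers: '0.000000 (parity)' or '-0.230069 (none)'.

triangle: need 3≤l₃≤7, have 1; I=0

0.000000 (triangle)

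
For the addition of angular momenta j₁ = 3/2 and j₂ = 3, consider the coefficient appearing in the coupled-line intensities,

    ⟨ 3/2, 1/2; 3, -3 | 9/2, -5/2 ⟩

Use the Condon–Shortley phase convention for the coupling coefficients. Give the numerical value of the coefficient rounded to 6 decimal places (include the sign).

+√(1/12) ≈ +0.288675

triangle: 0!*3!*6!/10! = 4320/3628800
(j±m)!: 2!*1!*0!*6!*2!*7! = 14515200
prefactor² = (2J+1)*Δ*N² = 172800
  k=0: +1/(0!*0!*1!*0!*2!*6!) = 1/1440
Σ = 1/1440  ⇒  CG² = 172800*(1/1440)² = 1/12
CG = +√(1/12) = +0.288675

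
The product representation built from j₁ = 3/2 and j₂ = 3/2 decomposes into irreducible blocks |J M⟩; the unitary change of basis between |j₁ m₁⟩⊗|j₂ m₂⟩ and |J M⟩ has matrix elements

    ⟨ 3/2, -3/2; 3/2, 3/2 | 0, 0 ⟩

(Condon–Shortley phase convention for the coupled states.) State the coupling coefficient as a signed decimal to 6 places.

-0.500000  (= −√(1/4))

j₁+j₂−J=3  J+j₁−j₂=0  J−j₁+j₂=0  j₁+j₂+J+1=4
(j₁±m₁, j₂±m₂, J±M) = (0,3,3,0,0,0)
P² = 9
sum k=3..3:
  [3] −1/6 = -1/6
S = -1/6
C² = P²·S² = 1/4 ; C = -0.500000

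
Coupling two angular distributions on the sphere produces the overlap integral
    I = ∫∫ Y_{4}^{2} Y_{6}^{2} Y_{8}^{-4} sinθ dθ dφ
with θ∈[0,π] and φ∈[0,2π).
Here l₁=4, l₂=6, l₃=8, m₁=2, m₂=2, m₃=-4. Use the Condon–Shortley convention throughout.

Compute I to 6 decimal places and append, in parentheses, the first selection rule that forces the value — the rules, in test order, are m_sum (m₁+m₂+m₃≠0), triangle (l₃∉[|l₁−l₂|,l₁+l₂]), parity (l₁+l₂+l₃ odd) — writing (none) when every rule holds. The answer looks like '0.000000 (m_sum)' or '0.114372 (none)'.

0.115788 (none)

Checks pass: Σm=0; 18 even; l₃=8∈[2,10].
(2·4+1)(2·6+1)(2·8+1) = 1989
Δ: 2! 6! 10! / 19! → 1/23279256
sum: t=0:+1/1658880 t=1:−1/518400 t=2:+1/1658880 = -1/1382400
3j²(4 6 8; 0 0 0) = Δ·Π!·Σ² = 504/46189  (sign -1)
sum: t=0:+1/7741440 t=1:−1/3628800 t=2:+1/24883200 = -37/348364800
3j²(4 6 8; 2 2 -4) = Δ·Π!·Σ² = 1369/176358  (sign -1)
combine: 4πI² = 1989·504/46189·1369/176358 = 147852/877591
take √, sign +1: I = 0.11578774
No selection rule forces the value: the integral is nonzero (none).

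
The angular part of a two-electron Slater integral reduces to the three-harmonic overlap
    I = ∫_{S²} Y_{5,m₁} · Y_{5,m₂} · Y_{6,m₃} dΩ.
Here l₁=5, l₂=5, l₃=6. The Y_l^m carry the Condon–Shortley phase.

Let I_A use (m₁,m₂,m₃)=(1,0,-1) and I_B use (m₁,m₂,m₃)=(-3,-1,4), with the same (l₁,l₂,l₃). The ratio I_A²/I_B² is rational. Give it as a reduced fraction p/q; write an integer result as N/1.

l's match ⇒ only the (l;m) 3-j factors differ between A and B.
A: triangle coeff Δ(5,5,6) = 1/28588560; Σ_t [0,4]: t=0:+1/138240 t=1:−1/10368 t=2:+1/6912 t=3:−1/34560 t=4:+1/2073600 = 7/259200; (3j)²=28/7293 [(5 5 6; 1 0 -1)], sign=-1
B: triangle coeff Δ(5,5,6) = 1/28588560; Σ_t [2,4]: t=2:+1/138240 t=3:−1/86400 t=4:+1/829440 = -13/4147200; (3j)²=13/3740 [(5 5 6; -3 -1 4)], sign=-1
I_A²/I_B² = (28/7293)/(13/3740) = 560/507

560/507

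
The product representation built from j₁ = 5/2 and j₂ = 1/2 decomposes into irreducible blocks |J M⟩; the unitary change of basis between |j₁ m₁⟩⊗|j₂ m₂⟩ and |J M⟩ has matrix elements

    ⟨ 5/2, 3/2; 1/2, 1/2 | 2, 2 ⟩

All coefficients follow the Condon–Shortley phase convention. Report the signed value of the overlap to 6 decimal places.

triangle: 1!×4!×0!/6! = 24/720
(j±m)!: 4!×1!×1!×0!×4!×0! = 576
prefactor² = (2J+1)×Δ×N² = 96
  k=1: −1/(1!×0!×0!×0!×4!×0!) = -1/24
Σ = -1/24  ⇒  CG² = 96×(-1/24)² = 1/6
CG = −√(1/6) = -0.408248

−√(1/6) = -0.408248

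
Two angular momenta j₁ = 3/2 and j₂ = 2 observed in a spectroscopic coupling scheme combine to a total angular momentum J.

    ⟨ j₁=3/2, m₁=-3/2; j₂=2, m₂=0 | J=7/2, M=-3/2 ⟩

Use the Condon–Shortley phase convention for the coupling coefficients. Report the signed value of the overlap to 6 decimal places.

+√(2/7) ≈ +0.534522

triangle: 0!·3!·4!/8! = 144/40320
(j±m)!: 0!·3!·2!·2!·2!·5! = 5760
prefactor² = (2J+1)·Δ·N² = 1152/7
  k=0: +1/(0!·0!·3!·2!·0!·2!) = 1/24
Σ = 1/24  ⇒  CG² = 1152/7·(1/24)² = 2/7
CG = +√(2/7) = +0.534522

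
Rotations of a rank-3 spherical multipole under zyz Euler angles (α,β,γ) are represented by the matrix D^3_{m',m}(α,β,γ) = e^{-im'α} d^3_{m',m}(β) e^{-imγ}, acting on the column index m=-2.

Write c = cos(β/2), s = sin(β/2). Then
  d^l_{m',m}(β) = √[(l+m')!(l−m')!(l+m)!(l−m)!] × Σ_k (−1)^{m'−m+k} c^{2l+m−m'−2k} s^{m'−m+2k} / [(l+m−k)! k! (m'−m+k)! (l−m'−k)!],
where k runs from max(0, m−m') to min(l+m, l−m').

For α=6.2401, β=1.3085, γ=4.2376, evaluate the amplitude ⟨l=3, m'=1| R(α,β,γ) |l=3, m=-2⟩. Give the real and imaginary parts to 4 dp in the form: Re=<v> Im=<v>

Re=0.3099 Im=-0.3958

First d^3_{1,-2}(β=1.3085), then the phase factors e^{-i(1)α} and e^{-i(-2)γ}:
Half-angle: c=0.793505, s=0.608564. N=√(24·2·1·120)=75.894664
k∈{0,1} keeps every argument non-negative
  k=0: (−1)^3·75.8947/(12)·0.7935^3·0.6086^3 = -0.712193
  k=1: (−1)^4·75.8947/(24)·0.7935^1·0.6086^5 = +0.209451
d^3_{1,-2}(1.3085) = -0.712193 +0.209451 = -0.502742
Phases: e^{-i·(1)·6.2401}=+0.999072+0.043072i, e^{-i·(-2)·4.2376}=-0.582026+0.813170i ⇒ D=+0.309946-0.395832i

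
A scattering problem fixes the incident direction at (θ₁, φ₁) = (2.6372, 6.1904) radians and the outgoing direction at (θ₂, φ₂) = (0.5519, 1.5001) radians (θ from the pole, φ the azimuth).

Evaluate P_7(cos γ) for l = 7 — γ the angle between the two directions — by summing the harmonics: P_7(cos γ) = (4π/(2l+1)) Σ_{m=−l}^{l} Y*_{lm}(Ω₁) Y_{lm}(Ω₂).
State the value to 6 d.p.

0.038614

Term-by-term m-sum for l=7 (normalisation 4π/15 = 0.837758):
  [-7]  conj(Y_{7,-7})(Ω₁) = +0.002452-0.001862i ; Y_{7,-7}(Ω₂) = -0.002587+0.004793i ; Δ = +0.000003+0.000017i
  [-6]  conj(Y_{7,-6})(Ω₁) = -0.017717+0.011027i ; Y_{7,-6}(Ω₂) = -0.030163-0.013621i ; Δ = +0.000685-0.000091i
  [-5]  conj(Y_{7,-5})(Ω₁) = +0.077541-0.038798i ; Y_{7,-5}(Ω₂) = +0.042406-0.114929i ; Δ = -0.001171-0.010557i
  [-4]  conj(Y_{7,-4})(Ω₁) = -0.227433+0.088512i ; Y_{7,-4}(Ω₂) = +0.291416+0.084677i ; Δ = -0.073773+0.006535i
  [-3]  conj(Y_{7,-3})(Ω₁) = +0.437262-0.124959i ; Y_{7,-3}(Ω₂) = -0.101802+0.472776i ; Δ = +0.014563+0.219448i
  [-2]  conj(Y_{7,-2})(Ω₁) = -0.462028+0.086737i ; Y_{7,-2}(Ω₂) = -0.377978-0.053802i ; Δ = +0.179303-0.007926i
  [-1]  conj(Y_{7,-1})(Ω₁) = +0.025840-0.002404i ; Y_{7,-1}(Ω₂) = -0.009030+0.127517i ; Δ = +0.000073+0.003317i
  [+0]  conj(Y_{7,0})(Ω₁) = +0.449063-0.000000i ; Y_{7,0}(Ω₂) = -0.430397+0.000000i ; Δ = -0.193275+0.000000i
  [+1]  conj(Y_{7,1})(Ω₁) = -0.025840-0.002404i ; Y_{7,1}(Ω₂) = +0.009030+0.127517i ; Δ = +0.000073-0.003317i
  [+2]  conj(Y_{7,2})(Ω₁) = -0.462028-0.086737i ; Y_{7,2}(Ω₂) = -0.377978+0.053802i ; Δ = +0.179303+0.007926i
  [+3]  conj(Y_{7,3})(Ω₁) = -0.437262-0.124959i ; Y_{7,3}(Ω₂) = +0.101802+0.472776i ; Δ = +0.014563-0.219448i
  [+4]  conj(Y_{7,4})(Ω₁) = -0.227433-0.088512i ; Y_{7,4}(Ω₂) = +0.291416-0.084677i ; Δ = -0.073773-0.006535i
  [+5]  conj(Y_{7,5})(Ω₁) = -0.077541-0.038798i ; Y_{7,5}(Ω₂) = -0.042406-0.114929i ; Δ = -0.001171+0.010557i
  [+6]  conj(Y_{7,6})(Ω₁) = -0.017717-0.011027i ; Y_{7,6}(Ω₂) = -0.030163+0.013621i ; Δ = +0.000685+0.000091i
  [+7]  conj(Y_{7,7})(Ω₁) = -0.002452-0.001862i ; Y_{7,7}(Ω₂) = +0.002587+0.004793i ; Δ = +0.000003-0.000017i
Accumulated sum +0.046092-0.000000i; after 4π/(2l+1) scaling, +0.038614-0.000000i ⇒ P_7 = 0.038614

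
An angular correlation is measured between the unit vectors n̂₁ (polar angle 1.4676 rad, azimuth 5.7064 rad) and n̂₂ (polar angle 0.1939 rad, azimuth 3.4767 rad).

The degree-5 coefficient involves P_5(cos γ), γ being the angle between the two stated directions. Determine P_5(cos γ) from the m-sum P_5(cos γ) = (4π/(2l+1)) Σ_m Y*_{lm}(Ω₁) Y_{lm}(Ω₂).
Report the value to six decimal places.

Addition theorem: P_5(cos γ) = (4π/11) Σ_m Y*_{lm}(Ω₁) Y_{lm}(Ω₂), m = −5…5:
  term(m=-5) = (0.000008, -0.000055)   from Y*(Ω₁)=(-0.436998, -0.115159), Y(Ω₂)=(0.000013, 0.000123)
  term(m=-4) = (-0.000257, 0.000142)   from Y*(Ω₁)=(-0.099396, -0.109659), Y(Ω₂)=(0.000453, -0.001933)
  term(m=-3) = (-0.005368, -0.002307)   from Y*(Ω₁)=(0.048926, 0.304025), Y(Ω₂)=(-0.010166, 0.016019)
  term(m=-2) = (0.004881, 0.018881)   from Y*(Ω₁)=(-0.067767, 0.152887), Y(Ω₂)=(0.091388, -0.072434)
  term(m=-1) = (-0.071833, 0.092765)   from Y*(Ω₁)=(0.227997, -0.148331), Y(Ω₂)=(-0.407349, 0.141856)
  term(m=+0) = (0.118477, 0.000000)   from Y*(Ω₁)=(0.171848, -0.000000), Y(Ω₂)=(0.689431, 0.000000)
  term(m=+1) = (-0.071833, -0.092765)   from Y*(Ω₁)=(-0.227997, -0.148331), Y(Ω₂)=(0.407349, 0.141856)
  term(m=+2) = (0.004881, -0.018881)   from Y*(Ω₁)=(-0.067767, -0.152887), Y(Ω₂)=(0.091388, 0.072434)
  term(m=+3) = (-0.005368, 0.002307)   from Y*(Ω₁)=(-0.048926, 0.304025), Y(Ω₂)=(0.010166, 0.016019)
  term(m=+4) = (-0.000257, -0.000142)   from Y*(Ω₁)=(-0.099396, 0.109659), Y(Ω₂)=(0.000453, 0.001933)
  term(m=+5) = (0.000008, 0.000055)   from Y*(Ω₁)=(0.436998, -0.115159), Y(Ω₂)=(-0.000013, 0.000123)
Σ over m = (-0.026658, -0.000000); ×(4π/11) → (-0.030454, -0.000000). Real part: -0.030454

-0.030454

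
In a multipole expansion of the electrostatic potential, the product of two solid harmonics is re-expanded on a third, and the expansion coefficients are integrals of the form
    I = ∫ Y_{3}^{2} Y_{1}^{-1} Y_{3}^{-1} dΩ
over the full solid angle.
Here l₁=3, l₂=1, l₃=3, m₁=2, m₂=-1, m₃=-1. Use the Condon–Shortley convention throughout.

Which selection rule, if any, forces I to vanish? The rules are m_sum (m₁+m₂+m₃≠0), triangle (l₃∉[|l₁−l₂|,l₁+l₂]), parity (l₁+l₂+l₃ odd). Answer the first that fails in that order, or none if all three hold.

azimuthal sum: 2 − 1 − 1 = 0  ✓
2 ≤ 3 ≤ 4 (triangle on l)  ✓
L = 3 + 1 + 3 = 7 (odd)  ✗

parity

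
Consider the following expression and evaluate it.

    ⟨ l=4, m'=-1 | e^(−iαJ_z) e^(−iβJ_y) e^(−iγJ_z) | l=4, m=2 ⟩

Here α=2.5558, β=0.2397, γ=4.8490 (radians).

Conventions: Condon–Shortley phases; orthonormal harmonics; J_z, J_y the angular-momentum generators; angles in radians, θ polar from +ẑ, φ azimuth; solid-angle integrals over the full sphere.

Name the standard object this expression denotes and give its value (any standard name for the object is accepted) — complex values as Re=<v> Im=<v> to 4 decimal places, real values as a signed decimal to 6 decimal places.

This is a Wigner D-matrix element — the rotation-matrix element ⟨l m'| R(α,β,γ) |l m⟩ in the angular-momentum basis.
Split into d^4_{-1,2}(β=0.2397) × two z-phases.
Half-angle: c=0.992827, s=0.119563. N=√(6·120·720·2)=1018.233765
k∈{3,4,5} keeps every argument non-negative
  k=3: (−1)^0·1018.2338/(72)·0.9928^5·0.1196^3 = +0.023317
  k=4: (−1)^1·1018.2338/(48)·0.9928^3·0.1196^5 = -0.000507
  k=5: (−1)^2·1018.2338/(240)·0.9928^1·0.1196^7 = +0.000001
d^4_{-1,2}(0.2397) = +0.023317 -0.000507 +0.000001 = +0.022811
Phases: e^{-i·(-1)·2.5558}=-0.833274+0.552860i, e^{-i·(2)·4.8490}=-0.962906+0.269835i ⇒ D=+0.014900-0.017273i

Wigner D-matrix element, Re=0.0149 Im=-0.0173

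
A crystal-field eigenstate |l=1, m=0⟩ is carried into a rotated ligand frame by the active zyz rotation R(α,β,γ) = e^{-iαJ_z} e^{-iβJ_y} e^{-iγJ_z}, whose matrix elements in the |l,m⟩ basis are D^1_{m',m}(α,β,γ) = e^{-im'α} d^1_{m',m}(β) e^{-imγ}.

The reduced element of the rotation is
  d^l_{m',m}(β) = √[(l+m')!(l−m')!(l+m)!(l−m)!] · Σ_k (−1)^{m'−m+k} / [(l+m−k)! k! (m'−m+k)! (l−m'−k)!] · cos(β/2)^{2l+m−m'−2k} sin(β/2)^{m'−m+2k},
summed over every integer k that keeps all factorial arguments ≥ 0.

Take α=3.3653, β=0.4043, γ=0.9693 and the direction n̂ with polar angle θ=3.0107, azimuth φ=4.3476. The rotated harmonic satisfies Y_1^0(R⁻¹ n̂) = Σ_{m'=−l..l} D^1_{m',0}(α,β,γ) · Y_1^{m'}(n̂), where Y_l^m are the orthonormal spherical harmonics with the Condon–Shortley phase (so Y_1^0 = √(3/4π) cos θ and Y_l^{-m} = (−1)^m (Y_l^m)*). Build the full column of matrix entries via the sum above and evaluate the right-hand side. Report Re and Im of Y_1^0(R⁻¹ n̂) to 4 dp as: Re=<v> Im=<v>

Need the full column D^1_{m',0} for m'=−1..1 at α=3.3653, β=0.4043, γ=0.9693.
cos(β/2)=0.979637, sin(β/2)=0.200776
d^1_{-1,0}: single k=1 term ⇒ +0.278158;  D = -0.271227-0.061708i
d^1_{0,0}: k∈[0..1] ⇒ +0.959689 -0.040311 = +0.919378;  D = +0.919378+0.000000i
d^1_{1,0}: single k=0 term ⇒ -0.278158;  D = +0.271227-0.061708i
Y_1^{m'}(θ=3.0107,φ=4.3476) and Σ D·Y over m':
  (-0.2712-0.0617i)·(-0.0161+0.0421i)  (+0.9194+0.0000i)·(-0.4844+0.0000i)  (+0.2712-0.0617i)·(+0.0161+0.0421i)
Y_1^0(R⁻¹ n̂) = -0.431442+0.000000i

Re=-0.4314 Im=0.0000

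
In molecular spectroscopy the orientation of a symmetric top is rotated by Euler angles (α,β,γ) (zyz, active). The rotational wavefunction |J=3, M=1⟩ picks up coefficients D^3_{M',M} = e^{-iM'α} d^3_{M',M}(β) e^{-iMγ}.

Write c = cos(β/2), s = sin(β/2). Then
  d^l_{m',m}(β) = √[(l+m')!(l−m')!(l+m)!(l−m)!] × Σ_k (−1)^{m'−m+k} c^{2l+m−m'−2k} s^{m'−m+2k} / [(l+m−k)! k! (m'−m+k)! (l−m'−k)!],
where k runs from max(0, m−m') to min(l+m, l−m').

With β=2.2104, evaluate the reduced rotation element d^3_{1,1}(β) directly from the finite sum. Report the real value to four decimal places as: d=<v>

d=0.5197

d^3_{1,1}(β=2.2104) via the finite sum:
Half-angle: c=0.448956, s=0.893554. N=√(24·2·24·2)=48.000000
k∈{0,1,2} keeps every argument non-negative
  k=0: (−1)^0·48.0000/(48)·0.4490^6·0.8936^0 = +0.008189
  k=1: (−1)^1·48.0000/(6)·0.4490^4·0.8936^2 = -0.259505
  k=2: (−1)^2·48.0000/(8)·0.4490^2·0.8936^4 = +0.770977
d^3_{1,1}(2.2104) = +0.008189 -0.259505 +0.770977 = +0.519661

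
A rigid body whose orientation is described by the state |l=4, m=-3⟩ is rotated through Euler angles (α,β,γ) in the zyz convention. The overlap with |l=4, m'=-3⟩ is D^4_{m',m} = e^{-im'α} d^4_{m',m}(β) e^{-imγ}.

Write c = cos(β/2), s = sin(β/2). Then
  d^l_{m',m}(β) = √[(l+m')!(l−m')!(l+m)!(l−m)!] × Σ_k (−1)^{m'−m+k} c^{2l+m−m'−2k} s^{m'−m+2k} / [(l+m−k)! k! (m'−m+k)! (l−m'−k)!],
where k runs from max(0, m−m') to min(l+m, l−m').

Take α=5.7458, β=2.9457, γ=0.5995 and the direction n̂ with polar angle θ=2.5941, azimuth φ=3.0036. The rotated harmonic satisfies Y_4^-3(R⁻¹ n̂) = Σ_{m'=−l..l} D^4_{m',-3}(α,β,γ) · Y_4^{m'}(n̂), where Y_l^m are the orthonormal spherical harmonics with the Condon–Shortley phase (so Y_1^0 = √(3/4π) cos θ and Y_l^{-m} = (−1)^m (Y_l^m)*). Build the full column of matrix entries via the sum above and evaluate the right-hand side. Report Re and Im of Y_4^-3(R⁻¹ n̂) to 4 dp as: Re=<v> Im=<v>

Need the full column D^4_{m',-3} for m'=−4..4 at α=5.7458, β=2.9457, γ=0.5995.
cos(β/2)=0.097790, sin(β/2)=0.995207
d^4_{-4,-3}: single k=1 term ⇒ +0.000000;  D = +0.000000-0.000000i
d^4_{-3,-3}: k∈[0..1] ⇒ +0.000000 -0.000006 = -0.000006;  D = -0.000006-0.000001i
d^4_{-2,-3}: k∈[0..1] ⇒ -0.000000 +0.000099 = +0.000099;  D = +0.000074+0.000065i
d^4_{-1,-3}: k∈[0..1] ⇒ +0.000007 -0.001187 = -0.001180;  D = -0.000360-0.001124i
d^4_{0,-3}: k∈[0..1] ⇒ -0.000104 +0.010802 = +0.010698;  D = -0.002415+0.010422i
d^4_{1,-3}: k∈[0..1] ⇒ +0.001187 -0.073746 = -0.072559;  D = +0.050255-0.052338i
d^4_{2,-3}: k∈[0..1] ⇒ -0.010248 +0.353795 = +0.343547;  D = -0.331254+0.091079i
d^4_{3,-3}: k∈[0..1] ⇒ +0.065038 -0.962294 = -0.897256;  D = +0.864973+0.238516i
d^4_{4,-3}: single k=0 term ⇒ -0.267444;  D = +0.185089+0.193050i
Y_4^{m'}(θ=2.5941,φ=3.0036) and Σ D·Y over m':
  (+0.0000-0.0000i)·(+0.0277+0.0170i)  (-0.0000-0.0000i)·(+0.1380+0.0606i)  (+0.0001+0.0001i)·(+0.3579+0.1014i)  (-0.0004-0.0011i)·(+0.4380+0.0608i)  (-0.0024+0.0104i)·(-0.0284+0.0000i)  (+0.0503-0.0523i)·(-0.4380+0.0608i)  (-0.3313+0.0911i)·(+0.3579-0.1014i)  (+0.8650+0.2385i)·(-0.1380+0.0606i)  (+0.1851+0.1931i)·(+0.0277-0.0170i)
Y_4^-3(R⁻¹ n̂) = -0.253573+0.113090i

Re=-0.2536 Im=0.1131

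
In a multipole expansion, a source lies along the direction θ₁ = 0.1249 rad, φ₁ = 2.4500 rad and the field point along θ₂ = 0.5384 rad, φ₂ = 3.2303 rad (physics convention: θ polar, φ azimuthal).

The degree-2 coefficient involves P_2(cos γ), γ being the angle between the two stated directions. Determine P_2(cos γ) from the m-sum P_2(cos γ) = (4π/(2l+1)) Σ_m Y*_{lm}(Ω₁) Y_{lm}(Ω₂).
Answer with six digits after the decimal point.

Expand P_2 via completeness: Σ_{m} conj(Y_{2,m}) at Ω₁ times Y_{2,m} at Ω₂ —
  m=-2: Y*=(0.001118, -0.005889)  Y=(0.099967, -0.017924)  product (0.000006, -0.000609)
  m=-1: Y*=(-0.073550, 0.060901)  Y=(-0.338756, 0.030129)  product (0.023081, -0.022846)
  m=+0: Y*=(0.616099, -0.000000)  Y=(0.382009, 0.000000)  product (0.235356, 0.000000)
  m=+1: Y*=(0.073550, 0.060901)  Y=(0.338756, 0.030129)  product (0.023081, 0.022846)
  m=+2: Y*=(0.001118, 0.005889)  Y=(0.099967, 0.017924)  product (0.000006, 0.000609)
Σ over m = (0.281529, 0.000000); ×(4π/5) → (0.707561, 0.000000). Real part: 0.707561

0.707561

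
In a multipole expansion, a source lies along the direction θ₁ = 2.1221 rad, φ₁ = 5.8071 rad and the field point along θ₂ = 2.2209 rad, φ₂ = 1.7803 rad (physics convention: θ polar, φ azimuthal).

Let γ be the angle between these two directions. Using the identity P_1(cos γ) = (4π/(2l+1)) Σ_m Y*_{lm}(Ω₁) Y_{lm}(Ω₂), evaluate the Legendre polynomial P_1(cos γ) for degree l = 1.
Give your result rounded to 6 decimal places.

-0.112276

Expand P_1 via completeness: Σ_{m} conj(Y_{1,m}) at Ω₁ times Y_{1,m} at Ω₂ —
  term(m=-1) = -0.05125 - 0.06265j   from Y*(Ω₁)=0.26158 - 0.13488j, Y(Ω₂)=-0.05720 - 0.26901j
  term(m=+0) = 0.07569 + 0.00000j   from Y*(Ω₁)=-0.25593 + 0.00000j, Y(Ω₂)=-0.29574 + 0.00000j
  term(m=+1) = -0.05125 + 0.06265j   from Y*(Ω₁)=-0.26158 - 0.13488j, Y(Ω₂)=0.05720 - 0.26901j
Total Σ_m = -0.02680 + 0.00000j. Multiply by 4.188790: -0.11228 + 0.00000j. P_1(cos γ) = -0.112276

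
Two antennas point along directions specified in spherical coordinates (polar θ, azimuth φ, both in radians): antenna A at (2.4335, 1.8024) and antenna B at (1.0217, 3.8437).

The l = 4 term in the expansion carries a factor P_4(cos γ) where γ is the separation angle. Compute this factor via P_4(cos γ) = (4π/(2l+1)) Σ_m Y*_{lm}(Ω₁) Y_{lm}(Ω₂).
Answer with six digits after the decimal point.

-0.428238

Term-by-term m-sum for l=4 (normalisation 4π/9 = 1.396263):
  term(m=-4) = -0.005681-0.017660i   from Y*(Ω₁)=+0.047565+0.063304i, Y(Ω₂)=-0.221397-0.076617i
  term(m=-3) = -0.104711-0.016821i   from Y*(Ω₁)=-0.167469+0.200933i, Y(Ω₂)=+0.206896+0.348684i
  term(m=-2) = -0.055901+0.076703i   from Y*(Ω₁)=-0.384714-0.192145i, Y(Ω₂)=+0.036596-0.217655i
  term(m=-1) = -0.025347-0.049837i   from Y*(Ω₁)=+0.055740-0.236350i, Y(Ω₂)=+0.175791-0.148701i
  term(m=+0) = +0.076575+0.000000i   from Y*(Ω₁)=-0.281126-0.000000i, Y(Ω₂)=-0.272388+0.000000i
  term(m=+1) = -0.025347+0.049837i   from Y*(Ω₁)=-0.055740-0.236350i, Y(Ω₂)=-0.175791-0.148701i
  term(m=+2) = -0.055901-0.076703i   from Y*(Ω₁)=-0.384714+0.192145i, Y(Ω₂)=+0.036596+0.217655i
  term(m=+3) = -0.104711+0.016821i   from Y*(Ω₁)=+0.167469+0.200933i, Y(Ω₂)=-0.206896+0.348684i
  term(m=+4) = -0.005681+0.017660i   from Y*(Ω₁)=+0.047565-0.063304i, Y(Ω₂)=-0.221397+0.076617i
Total Σ_m = -0.306703+0.000000i. Multiply by 1.396263: -0.428238+0.000000i. P_4(cos γ) = -0.428238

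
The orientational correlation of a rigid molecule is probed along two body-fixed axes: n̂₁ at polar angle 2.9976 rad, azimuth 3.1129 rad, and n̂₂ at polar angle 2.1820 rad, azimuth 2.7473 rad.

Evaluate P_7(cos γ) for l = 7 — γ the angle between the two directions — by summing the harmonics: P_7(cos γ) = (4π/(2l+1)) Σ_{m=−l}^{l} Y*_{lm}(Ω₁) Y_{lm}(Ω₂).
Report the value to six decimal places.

0.214183

Expand P_7 via completeness: Σ_{m} conj(Y_{7,m}) at Ω₁ times Y_{7,m} at Ω₂ —
  [-7]  conj(Y_{7,-7})(Ω₁) = -0.000001+0.000000i ; Y_{7,-7}(Ω₂) = +0.114664-0.046004i ; Δ = -0.000000+0.000000i
  [-6]  conj(Y_{7,-6})(Ω₁) = -0.000016+0.000003i ; Y_{7,-6}(Ω₂) = +0.231226-0.226846i ; Δ = -0.000003+0.000004i
  [-5]  conj(Y_{7,-5})(Ω₁) = -0.000259+0.000037i ; Y_{7,-5}(Ω₂) = +0.172980-0.408378i ; Δ = -0.000030+0.000112i
  [-4]  conj(Y_{7,-4})(Ω₁) = -0.002977+0.000343i ; Y_{7,-4}(Ω₂) = +0.001547-0.242661i ; Δ = +0.000079+0.000723i
  [-3]  conj(Y_{7,-3})(Ω₁) = -0.024599+0.002123i ; Y_{7,-3}(Ω₂) = +0.074173+0.181519i ; Δ = -0.002210-0.004308i
  [-2]  conj(Y_{7,-2})(Ω₁) = -0.141444+0.008126i ; Y_{7,-2}(Ω₂) = +0.242630+0.244182i ; Δ = -0.036303-0.032567i
  [-1]  conj(Y_{7,-1})(Ω₁) = -0.507905+0.014577i ; Y_{7,-1}(Ω₂) = -0.052986-0.022047i ; Δ = +0.027233+0.010425i
  [+0]  conj(Y_{7,0})(Ω₁) = -0.797446-0.000000i ; Y_{7,0}(Ω₂) = -0.348775+0.000000i ; Δ = +0.278129+0.000000i
  [+1]  conj(Y_{7,1})(Ω₁) = +0.507905+0.014577i ; Y_{7,1}(Ω₂) = +0.052986-0.022047i ; Δ = +0.027233-0.010425i
  [+2]  conj(Y_{7,2})(Ω₁) = -0.141444-0.008126i ; Y_{7,2}(Ω₂) = +0.242630-0.244182i ; Δ = -0.036303+0.032567i
  [+3]  conj(Y_{7,3})(Ω₁) = +0.024599+0.002123i ; Y_{7,3}(Ω₂) = -0.074173+0.181519i ; Δ = -0.002210+0.004308i
  [+4]  conj(Y_{7,4})(Ω₁) = -0.002977-0.000343i ; Y_{7,4}(Ω₂) = +0.001547+0.242661i ; Δ = +0.000079-0.000723i
  [+5]  conj(Y_{7,5})(Ω₁) = +0.000259+0.000037i ; Y_{7,5}(Ω₂) = -0.172980-0.408378i ; Δ = -0.000030-0.000112i
  [+6]  conj(Y_{7,6})(Ω₁) = -0.000016-0.000003i ; Y_{7,6}(Ω₂) = +0.231226+0.226846i ; Δ = -0.000003-0.000004i
  [+7]  conj(Y_{7,7})(Ω₁) = +0.000001+0.000000i ; Y_{7,7}(Ω₂) = -0.114664-0.046004i ; Δ = -0.000000-0.000000i
Total Σ_m = +0.255663+0.000000i. Multiply by 0.837758: +0.214183+0.000000i. P_7(cos γ) = 0.214183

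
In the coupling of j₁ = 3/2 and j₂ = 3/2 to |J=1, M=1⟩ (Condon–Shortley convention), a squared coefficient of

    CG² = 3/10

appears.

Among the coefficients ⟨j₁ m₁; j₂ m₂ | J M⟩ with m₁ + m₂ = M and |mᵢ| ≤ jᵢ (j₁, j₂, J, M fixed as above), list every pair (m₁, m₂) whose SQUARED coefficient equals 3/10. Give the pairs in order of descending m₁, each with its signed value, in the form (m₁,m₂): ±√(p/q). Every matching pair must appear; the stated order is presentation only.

(3/2,-1/2): +√(3/10); (-1/2,3/2): +√(3/10)

Admissible pairs with m₁+m₂ = M = 1: (-1/2,3/2), (1/2,1/2), (3/2,-1/2)
  (m₁,m₂)=(3/2,-1/2): CG² = 3/10, CG = +√(3/10)   ← matches the target
  (m₁,m₂)=(1/2,1/2): CG² = 2/5, CG = −√(2/5)
  (m₁,m₂)=(-1/2,3/2): CG² = 3/10, CG = +√(3/10)   ← matches the target
Pairs with CG² = 3/10: (3/2,-1/2): +√(3/10); (-1/2,3/2): +√(3/10)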